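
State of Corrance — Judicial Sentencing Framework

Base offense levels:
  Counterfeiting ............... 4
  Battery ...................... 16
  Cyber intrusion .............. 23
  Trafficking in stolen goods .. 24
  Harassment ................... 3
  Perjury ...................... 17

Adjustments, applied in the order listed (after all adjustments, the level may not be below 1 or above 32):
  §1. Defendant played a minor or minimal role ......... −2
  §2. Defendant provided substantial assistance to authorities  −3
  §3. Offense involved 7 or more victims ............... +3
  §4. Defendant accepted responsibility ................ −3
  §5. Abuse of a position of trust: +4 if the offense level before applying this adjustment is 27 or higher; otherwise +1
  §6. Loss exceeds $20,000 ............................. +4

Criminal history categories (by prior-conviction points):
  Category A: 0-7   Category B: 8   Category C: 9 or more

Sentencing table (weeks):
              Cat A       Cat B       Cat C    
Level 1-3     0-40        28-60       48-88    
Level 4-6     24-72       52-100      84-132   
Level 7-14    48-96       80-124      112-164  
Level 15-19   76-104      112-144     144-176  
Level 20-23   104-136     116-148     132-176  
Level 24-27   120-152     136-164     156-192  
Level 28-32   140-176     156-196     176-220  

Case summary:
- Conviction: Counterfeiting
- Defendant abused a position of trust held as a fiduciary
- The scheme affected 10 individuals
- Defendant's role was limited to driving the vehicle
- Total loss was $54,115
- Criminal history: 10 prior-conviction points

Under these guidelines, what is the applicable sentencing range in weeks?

Base offense level for counterfeiting: 4.
§1 applies: 4 − 2 = 2.
§3 applies: 2 + 3 = 5.
§4 does not apply.
§5 applies (level before this adjustment is 5 < 27, so +1): 5 + 1 = 6.
§6 applies: 6 + 4 = 10.
Final offense level: 10.
Criminal history: 10 prior points → Category C (9+).
Level 10 falls in the 7-14 band.
Grid: Level 7-14 × Category C = 112-164 weeks.

112-164 weeks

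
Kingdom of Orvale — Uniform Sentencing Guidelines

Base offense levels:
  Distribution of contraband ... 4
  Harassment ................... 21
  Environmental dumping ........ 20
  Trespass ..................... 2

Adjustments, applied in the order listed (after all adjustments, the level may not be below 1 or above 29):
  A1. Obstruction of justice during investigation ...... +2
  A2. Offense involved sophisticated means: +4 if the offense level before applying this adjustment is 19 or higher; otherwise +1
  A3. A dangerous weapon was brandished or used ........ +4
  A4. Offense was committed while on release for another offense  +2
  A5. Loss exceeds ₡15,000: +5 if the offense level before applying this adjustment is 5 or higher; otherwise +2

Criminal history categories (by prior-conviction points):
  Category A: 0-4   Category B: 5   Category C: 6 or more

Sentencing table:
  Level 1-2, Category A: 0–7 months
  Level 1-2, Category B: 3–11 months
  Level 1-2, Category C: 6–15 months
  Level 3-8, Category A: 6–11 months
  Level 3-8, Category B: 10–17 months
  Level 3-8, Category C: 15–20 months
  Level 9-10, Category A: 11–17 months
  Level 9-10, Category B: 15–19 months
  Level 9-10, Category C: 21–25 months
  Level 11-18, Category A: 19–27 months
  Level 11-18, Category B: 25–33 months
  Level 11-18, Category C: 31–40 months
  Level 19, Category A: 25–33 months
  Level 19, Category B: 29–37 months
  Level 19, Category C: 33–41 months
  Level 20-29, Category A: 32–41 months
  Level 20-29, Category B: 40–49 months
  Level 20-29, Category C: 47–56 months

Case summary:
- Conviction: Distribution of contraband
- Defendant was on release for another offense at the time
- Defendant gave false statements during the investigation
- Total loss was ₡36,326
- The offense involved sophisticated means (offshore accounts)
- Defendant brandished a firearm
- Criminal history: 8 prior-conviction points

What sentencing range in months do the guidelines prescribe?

Base offense level for distribution of contraband: 4.
A1 applies: 4 + 2 = 6.
A2 applies (level before this adjustment is 6 < 19, so +1): 6 + 1 = 7.
A3 applies: 7 + 4 = 11.
A4 applies: 11 + 2 = 13.
A5 applies (level before this adjustment is 13 ≥ 5, so +5): 13 + 5 = 18.
Final offense level: 18.
Criminal history: 8 prior points → Category C (6+).
Level 18 falls in the 11-18 band.
Grid: Level 11-18 × Category C = 31-40 months.

31-40 months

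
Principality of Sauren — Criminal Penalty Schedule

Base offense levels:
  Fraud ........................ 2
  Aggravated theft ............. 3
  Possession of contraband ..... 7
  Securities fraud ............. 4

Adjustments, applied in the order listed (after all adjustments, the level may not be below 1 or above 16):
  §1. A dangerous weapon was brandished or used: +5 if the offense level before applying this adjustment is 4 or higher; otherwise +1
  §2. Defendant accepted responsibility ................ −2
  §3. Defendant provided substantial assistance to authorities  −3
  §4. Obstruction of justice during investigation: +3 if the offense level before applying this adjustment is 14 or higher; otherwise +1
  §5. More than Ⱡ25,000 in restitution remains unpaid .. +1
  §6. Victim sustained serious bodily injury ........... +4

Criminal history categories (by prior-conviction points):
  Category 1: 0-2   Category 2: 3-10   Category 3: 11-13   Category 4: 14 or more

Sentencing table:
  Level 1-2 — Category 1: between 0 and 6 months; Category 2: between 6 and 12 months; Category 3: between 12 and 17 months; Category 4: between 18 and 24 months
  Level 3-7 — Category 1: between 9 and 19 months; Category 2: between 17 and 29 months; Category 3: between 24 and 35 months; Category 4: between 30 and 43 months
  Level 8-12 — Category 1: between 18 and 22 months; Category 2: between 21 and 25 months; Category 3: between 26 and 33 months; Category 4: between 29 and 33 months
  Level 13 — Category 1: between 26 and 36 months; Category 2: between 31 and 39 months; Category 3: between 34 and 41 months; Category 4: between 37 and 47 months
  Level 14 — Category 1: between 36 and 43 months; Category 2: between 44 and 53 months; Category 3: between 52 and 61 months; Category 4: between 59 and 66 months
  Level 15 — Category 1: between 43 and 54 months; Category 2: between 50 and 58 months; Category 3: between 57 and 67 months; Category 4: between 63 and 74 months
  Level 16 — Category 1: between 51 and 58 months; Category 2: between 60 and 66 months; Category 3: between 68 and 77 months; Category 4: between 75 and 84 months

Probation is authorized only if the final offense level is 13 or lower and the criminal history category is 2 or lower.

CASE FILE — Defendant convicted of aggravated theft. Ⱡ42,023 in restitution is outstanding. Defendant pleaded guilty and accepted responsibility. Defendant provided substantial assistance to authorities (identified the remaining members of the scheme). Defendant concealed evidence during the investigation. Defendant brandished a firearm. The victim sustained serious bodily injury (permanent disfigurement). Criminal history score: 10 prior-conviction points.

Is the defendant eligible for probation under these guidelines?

Yes

Base offense level for aggravated theft: 3.
§1 applies (level before this adjustment is 3 < 4, so +1): 3 + 1 = 4.
§2 applies: 4 − 2 = 2.
§3 applies: 2 − 3 = -1.
§4 applies (level before this adjustment is -1 < 14, so +1): -1 + 1 = 0.
§5 applies: 0 + 1 = 1.
§6 applies: 1 + 4 = 5.
Final offense level: 5.
Criminal history: 10 prior points → Category 2 (3-10).
Level 5 falls in the 3-7 band.
Grid: Level 3-7 × Category 2 = 17-29 months.
Probation check: level 5 ≤ 13 and category 2 ≤ 2 → eligible.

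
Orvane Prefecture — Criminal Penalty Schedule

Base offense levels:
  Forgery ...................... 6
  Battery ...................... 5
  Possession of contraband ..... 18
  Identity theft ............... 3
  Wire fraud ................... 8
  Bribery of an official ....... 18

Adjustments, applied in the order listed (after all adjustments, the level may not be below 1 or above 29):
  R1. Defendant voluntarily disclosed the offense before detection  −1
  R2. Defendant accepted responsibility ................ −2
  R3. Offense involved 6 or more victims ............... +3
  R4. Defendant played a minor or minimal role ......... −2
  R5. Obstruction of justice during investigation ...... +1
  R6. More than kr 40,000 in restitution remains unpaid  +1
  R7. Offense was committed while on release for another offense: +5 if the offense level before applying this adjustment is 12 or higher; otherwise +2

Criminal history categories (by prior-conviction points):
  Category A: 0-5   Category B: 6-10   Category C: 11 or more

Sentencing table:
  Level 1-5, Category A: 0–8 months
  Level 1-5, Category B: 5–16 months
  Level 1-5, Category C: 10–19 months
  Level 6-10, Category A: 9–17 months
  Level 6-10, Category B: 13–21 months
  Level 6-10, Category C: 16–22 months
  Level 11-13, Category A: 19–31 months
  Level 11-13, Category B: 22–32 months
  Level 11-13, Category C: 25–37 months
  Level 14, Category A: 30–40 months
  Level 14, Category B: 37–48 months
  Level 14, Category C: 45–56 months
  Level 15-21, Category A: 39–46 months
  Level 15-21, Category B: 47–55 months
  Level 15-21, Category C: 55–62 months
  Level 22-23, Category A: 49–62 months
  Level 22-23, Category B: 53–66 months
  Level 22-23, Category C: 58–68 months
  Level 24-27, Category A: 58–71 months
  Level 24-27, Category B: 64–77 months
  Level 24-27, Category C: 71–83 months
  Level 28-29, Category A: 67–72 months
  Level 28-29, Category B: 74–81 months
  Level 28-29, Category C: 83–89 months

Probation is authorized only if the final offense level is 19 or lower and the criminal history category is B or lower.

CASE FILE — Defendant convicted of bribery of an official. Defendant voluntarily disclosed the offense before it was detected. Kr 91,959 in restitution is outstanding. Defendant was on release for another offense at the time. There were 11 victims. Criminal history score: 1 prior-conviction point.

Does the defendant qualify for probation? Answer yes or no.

No

Base offense level for bribery of an official: 18.
R1 applies: 18 − 1 = 17.
R3 applies: 17 + 3 = 20.
R4 does not apply.
R5 does not apply.
R6 applies: 20 + 1 = 21.
R7 applies (level before this adjustment is 21 ≥ 12, so +5): 21 + 5 = 26.
Final offense level: 26.
Criminal history: 1 prior point → Category A (0-5).
Level 26 falls in the 24-27 band.
Grid: Level 24-27 × Category A = 58-71 months.
Probation check: level 26 > 19 and category A ≤ B → not eligible.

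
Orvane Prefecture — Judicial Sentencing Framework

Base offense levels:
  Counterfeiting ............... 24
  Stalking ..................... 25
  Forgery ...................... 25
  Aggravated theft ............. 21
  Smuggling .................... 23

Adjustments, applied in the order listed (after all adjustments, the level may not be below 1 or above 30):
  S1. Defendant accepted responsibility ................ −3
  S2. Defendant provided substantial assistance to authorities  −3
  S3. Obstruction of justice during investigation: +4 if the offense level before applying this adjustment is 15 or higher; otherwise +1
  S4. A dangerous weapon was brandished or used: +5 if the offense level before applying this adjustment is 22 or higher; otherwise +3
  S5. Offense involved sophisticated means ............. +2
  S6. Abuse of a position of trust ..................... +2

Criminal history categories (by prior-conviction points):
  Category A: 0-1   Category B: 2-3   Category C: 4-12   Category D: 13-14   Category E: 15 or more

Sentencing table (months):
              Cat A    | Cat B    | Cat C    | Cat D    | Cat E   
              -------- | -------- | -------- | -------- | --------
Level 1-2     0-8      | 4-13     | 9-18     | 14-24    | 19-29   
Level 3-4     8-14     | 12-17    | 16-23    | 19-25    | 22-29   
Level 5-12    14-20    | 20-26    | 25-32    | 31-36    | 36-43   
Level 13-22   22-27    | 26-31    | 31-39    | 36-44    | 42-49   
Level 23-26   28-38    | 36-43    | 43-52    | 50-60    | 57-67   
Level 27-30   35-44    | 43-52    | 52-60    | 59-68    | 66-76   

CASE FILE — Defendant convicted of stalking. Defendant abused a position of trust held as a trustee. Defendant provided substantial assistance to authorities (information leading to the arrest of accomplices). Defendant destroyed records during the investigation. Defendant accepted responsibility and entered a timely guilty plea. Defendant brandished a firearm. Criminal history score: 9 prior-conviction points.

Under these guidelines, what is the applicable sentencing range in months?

Base offense level for stalking: 25.
S1 applies: 25 − 3 = 22.
S2 applies: 22 − 3 = 19.
S3 applies (level before this adjustment is 19 ≥ 15, so +4): 19 + 4 = 23.
S4 applies (level before this adjustment is 23 ≥ 22, so +5): 23 + 5 = 28.
S5 does not apply.
S6 applies: 28 + 2 = 30.
Final offense level: 30.
Criminal history: 9 prior points → Category C (4-12).
Level 30 falls in the 27-30 band.
Grid: Level 27-30 × Category C = 52-60 months.

52-60 months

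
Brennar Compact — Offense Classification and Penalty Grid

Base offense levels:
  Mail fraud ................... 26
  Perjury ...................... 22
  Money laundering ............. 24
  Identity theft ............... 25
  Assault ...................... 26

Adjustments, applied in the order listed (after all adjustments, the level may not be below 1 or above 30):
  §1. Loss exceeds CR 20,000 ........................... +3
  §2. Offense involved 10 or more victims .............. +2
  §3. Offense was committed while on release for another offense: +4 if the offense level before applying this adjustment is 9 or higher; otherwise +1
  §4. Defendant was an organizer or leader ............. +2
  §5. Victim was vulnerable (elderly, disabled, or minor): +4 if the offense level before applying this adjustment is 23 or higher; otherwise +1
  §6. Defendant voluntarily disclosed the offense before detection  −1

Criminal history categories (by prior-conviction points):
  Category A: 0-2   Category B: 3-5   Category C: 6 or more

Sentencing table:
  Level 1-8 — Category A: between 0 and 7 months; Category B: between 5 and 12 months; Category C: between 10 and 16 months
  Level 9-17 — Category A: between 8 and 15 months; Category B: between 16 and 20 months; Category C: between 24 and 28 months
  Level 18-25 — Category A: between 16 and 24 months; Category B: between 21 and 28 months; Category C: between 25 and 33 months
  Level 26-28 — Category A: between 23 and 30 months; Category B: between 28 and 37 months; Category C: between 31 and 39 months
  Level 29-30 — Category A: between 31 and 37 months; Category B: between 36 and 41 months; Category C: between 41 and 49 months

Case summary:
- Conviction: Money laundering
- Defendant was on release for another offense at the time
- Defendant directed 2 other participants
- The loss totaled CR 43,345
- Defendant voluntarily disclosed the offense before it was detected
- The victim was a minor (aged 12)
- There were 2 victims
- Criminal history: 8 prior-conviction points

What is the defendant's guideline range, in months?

41-49 months

Base offense level for money laundering: 24.
§1 applies: 24 + 3 = 27.
§2 does not apply.
§3 applies (level before this adjustment is 27 ≥ 9, so +4): 27 + 4 = 31.
§4 applies: 31 + 2 = 33.
§5 applies (level before this adjustment is 33 ≥ 23, so +4): 33 + 4 = 37.
§6 applies: 37 − 1 = 36.
Level 36 exceeds the maximum of 30; capped at 30.
Final offense level: 30.
Criminal history: 8 prior points → Category C (6+).
Level 30 falls in the 29-30 band.
Grid: Level 29-30 × Category C = 41-49 months.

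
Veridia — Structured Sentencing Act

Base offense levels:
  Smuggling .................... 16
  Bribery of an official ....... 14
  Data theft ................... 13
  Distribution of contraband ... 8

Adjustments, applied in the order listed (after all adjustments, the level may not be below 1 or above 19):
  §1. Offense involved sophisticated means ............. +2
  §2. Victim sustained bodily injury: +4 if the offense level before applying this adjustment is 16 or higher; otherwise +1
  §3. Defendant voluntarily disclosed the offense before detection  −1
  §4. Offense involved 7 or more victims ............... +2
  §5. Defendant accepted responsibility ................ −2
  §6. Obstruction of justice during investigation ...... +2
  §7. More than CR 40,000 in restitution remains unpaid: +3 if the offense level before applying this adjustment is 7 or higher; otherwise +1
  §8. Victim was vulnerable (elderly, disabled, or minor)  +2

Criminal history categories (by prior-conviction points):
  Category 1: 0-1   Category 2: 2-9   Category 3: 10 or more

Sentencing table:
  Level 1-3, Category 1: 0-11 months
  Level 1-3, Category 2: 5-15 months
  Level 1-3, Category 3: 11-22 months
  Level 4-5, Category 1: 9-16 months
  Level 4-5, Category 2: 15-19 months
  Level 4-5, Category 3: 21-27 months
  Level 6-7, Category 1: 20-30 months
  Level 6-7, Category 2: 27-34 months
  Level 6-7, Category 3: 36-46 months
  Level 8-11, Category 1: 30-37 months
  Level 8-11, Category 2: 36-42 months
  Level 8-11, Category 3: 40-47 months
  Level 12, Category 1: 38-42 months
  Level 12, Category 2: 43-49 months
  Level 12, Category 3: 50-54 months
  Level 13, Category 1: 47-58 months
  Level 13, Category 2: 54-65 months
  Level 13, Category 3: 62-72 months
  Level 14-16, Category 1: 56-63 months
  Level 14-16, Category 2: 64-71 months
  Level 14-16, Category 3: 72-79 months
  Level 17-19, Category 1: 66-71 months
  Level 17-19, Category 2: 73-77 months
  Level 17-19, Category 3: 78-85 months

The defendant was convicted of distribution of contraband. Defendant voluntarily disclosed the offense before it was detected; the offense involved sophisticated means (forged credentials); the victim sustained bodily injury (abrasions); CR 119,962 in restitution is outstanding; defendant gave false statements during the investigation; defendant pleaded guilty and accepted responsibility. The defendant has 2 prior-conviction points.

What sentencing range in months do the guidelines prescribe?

54-65 months

Base offense level for distribution of contraband: 8.
§1 applies: 8 + 2 = 10.
§2 applies (level before this adjustment is 10 < 16, so +1): 10 + 1 = 11.
§3 applies: 11 − 1 = 10.
§5 applies: 10 − 2 = 8.
§6 applies: 8 + 2 = 10.
§7 applies (level before this adjustment is 10 ≥ 7, so +3): 10 + 3 = 13.
Final offense level: 13.
Criminal history: 2 prior points → Category 2 (2-9).
Level 13 falls in the 13 band.
Grid: Level 13 × Category 2 = 54-65 months.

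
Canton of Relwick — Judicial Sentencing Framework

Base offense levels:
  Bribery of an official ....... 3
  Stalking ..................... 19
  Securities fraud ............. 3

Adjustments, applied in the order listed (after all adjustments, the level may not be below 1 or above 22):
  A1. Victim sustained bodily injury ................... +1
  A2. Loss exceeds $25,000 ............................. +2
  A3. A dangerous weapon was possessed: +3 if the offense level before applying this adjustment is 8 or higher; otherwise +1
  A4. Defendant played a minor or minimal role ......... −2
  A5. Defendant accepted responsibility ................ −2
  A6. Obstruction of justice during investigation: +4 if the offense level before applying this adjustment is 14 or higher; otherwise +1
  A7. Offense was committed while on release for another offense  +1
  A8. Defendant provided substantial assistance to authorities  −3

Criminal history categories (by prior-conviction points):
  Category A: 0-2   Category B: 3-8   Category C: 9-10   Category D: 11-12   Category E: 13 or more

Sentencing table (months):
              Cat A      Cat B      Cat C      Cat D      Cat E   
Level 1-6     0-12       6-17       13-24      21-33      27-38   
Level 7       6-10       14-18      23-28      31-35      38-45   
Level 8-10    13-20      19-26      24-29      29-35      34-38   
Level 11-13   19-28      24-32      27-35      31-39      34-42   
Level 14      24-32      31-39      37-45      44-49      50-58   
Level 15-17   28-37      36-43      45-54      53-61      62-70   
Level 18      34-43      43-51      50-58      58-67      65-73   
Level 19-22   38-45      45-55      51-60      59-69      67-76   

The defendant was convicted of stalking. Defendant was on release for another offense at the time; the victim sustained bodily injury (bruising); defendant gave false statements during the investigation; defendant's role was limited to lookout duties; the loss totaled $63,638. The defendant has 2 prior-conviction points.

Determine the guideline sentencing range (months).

Base offense level for stalking: 19.
A1 applies: 19 + 1 = 20.
A2 applies: 20 + 2 = 22.
A3 does not apply.
A4 applies: 22 − 2 = 20.
A6 applies (level before this adjustment is 20 ≥ 14, so +4): 20 + 4 = 24.
A7 applies: 24 + 1 = 25.
Level 25 exceeds the maximum of 22; capped at 22.
Final offense level: 22.
Criminal history: 2 prior points → Category A (0-2).
Level 22 falls in the 19-22 band.
Grid: Level 19-22 × Category A = 38-45 months.

38-45 months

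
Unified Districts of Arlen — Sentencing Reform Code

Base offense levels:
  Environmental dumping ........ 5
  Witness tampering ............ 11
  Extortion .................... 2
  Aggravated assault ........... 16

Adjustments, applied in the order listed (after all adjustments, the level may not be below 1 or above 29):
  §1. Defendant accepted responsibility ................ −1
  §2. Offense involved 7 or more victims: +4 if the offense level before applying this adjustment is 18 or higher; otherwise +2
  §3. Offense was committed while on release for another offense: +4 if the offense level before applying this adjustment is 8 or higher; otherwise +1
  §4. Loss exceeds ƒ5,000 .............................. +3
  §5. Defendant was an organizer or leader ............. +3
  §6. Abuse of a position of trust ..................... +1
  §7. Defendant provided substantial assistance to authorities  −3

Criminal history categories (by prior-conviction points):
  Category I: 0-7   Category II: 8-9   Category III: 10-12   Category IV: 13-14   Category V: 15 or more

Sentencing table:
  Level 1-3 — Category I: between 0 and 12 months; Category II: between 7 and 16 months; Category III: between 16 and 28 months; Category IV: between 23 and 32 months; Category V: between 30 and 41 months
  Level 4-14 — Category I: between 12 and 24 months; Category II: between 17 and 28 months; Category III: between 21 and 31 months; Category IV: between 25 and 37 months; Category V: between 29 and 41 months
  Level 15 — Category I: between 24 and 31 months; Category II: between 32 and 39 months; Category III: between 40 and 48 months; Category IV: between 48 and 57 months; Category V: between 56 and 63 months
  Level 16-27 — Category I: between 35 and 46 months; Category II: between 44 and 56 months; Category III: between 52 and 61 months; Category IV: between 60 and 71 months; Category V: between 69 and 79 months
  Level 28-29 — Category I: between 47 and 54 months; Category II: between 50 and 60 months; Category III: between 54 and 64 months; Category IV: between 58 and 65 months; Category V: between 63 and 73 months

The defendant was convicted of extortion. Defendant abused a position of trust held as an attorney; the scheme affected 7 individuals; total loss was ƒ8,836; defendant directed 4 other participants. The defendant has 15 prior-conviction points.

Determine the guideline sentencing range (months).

Base offense level for extortion: 2.
§1 does not apply.
§2 applies (level before this adjustment is 2 < 18, so +2): 2 + 2 = 4.
§3 does not apply.
§4 applies: 4 + 3 = 7.
§5 applies: 7 + 3 = 10.
§6 applies: 10 + 1 = 11.
§7 does not apply.
Final offense level: 11.
Criminal history: 15 prior points → Category V (15+).
Level 11 falls in the 4-14 band.
Grid: Level 4-14 × Category V = 29-41 months.

29-41 months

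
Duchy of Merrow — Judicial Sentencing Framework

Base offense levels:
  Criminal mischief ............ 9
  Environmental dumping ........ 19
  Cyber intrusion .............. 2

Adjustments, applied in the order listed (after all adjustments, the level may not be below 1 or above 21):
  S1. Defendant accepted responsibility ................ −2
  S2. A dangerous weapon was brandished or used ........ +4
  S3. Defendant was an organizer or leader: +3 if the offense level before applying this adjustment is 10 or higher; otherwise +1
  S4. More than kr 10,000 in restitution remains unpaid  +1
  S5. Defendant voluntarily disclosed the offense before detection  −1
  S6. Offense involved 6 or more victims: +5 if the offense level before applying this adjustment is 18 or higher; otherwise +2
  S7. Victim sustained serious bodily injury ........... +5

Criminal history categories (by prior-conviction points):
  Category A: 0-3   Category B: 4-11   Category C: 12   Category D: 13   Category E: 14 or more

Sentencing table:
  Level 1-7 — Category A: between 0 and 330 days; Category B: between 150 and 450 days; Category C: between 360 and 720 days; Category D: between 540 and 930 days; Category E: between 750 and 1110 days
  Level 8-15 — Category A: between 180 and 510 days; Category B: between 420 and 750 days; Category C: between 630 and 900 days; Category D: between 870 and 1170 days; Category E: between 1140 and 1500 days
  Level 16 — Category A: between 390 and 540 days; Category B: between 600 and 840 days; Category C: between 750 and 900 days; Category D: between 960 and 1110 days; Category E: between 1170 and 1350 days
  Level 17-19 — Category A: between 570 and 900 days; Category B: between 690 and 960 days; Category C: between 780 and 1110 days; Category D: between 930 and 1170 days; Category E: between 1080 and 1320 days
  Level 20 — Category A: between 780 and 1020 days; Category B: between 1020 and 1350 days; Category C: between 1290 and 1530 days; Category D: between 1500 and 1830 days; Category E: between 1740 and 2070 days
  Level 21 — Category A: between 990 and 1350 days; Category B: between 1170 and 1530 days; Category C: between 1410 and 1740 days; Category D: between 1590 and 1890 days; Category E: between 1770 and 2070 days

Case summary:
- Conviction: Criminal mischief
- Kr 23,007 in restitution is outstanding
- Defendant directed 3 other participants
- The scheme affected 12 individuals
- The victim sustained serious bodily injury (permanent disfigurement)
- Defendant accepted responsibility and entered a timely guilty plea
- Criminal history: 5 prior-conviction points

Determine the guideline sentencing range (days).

600-840 days

Base offense level for criminal mischief: 9.
S1 applies: 9 − 2 = 7.
S3 applies (level before this adjustment is 7 < 10, so +1): 7 + 1 = 8.
S4 applies: 8 + 1 = 9.
S6 applies (level before this adjustment is 9 < 18, so +2): 9 + 2 = 11.
S7 applies: 11 + 5 = 16.
Final offense level: 16.
Criminal history: 5 prior points → Category B (4-11).
Level 16 falls in the 16 band.
Grid: Level 16 × Category B = 600-840 days.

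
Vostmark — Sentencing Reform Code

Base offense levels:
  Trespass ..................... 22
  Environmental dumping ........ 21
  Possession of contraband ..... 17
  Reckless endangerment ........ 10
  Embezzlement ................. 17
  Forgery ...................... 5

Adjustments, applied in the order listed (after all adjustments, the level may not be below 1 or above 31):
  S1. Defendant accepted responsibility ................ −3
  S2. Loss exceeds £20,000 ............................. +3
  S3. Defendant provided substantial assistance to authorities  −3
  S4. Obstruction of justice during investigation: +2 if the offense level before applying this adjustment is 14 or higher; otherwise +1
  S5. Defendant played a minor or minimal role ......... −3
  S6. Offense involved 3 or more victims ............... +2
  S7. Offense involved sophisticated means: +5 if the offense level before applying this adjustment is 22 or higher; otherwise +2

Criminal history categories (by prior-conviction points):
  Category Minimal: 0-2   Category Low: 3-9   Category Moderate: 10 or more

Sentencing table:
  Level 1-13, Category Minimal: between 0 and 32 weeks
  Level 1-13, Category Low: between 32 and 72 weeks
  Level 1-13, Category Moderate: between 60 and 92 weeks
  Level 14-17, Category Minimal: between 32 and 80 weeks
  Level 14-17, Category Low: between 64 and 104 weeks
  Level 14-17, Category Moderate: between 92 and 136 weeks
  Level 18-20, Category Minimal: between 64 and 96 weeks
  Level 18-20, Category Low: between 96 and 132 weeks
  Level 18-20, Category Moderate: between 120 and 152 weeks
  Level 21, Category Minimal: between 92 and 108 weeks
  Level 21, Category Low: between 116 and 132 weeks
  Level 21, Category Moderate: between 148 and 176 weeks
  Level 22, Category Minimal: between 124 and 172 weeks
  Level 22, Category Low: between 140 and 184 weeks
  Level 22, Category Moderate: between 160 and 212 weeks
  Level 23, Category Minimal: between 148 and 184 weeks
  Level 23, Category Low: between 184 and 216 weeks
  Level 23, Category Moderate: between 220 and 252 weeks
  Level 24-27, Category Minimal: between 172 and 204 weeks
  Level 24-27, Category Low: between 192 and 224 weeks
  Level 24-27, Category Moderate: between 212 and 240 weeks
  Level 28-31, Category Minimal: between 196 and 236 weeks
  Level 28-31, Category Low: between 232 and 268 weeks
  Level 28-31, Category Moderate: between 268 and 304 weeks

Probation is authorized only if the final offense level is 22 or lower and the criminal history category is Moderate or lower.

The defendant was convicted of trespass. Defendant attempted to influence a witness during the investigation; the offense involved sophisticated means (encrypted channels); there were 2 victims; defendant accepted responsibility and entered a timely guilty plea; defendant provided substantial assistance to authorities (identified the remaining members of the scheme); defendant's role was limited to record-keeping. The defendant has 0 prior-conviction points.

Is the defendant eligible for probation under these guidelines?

Yes

Base offense level for trespass: 22.
S1 applies: 22 − 3 = 19.
S2 does not apply.
S3 applies: 19 − 3 = 16.
S4 applies (level before this adjustment is 16 ≥ 14, so +2): 16 + 2 = 18.
S5 applies: 18 − 3 = 15.
S7 applies (level before this adjustment is 15 < 22, so +2): 15 + 2 = 17.
Final offense level: 17.
Criminal history: 0 prior points → Category Minimal (0-2).
Level 17 falls in the 14-17 band.
Grid: Level 14-17 × Category Minimal = 32-80 weeks.
Probation check: level 17 ≤ 22 and category Minimal ≤ Moderate → eligible.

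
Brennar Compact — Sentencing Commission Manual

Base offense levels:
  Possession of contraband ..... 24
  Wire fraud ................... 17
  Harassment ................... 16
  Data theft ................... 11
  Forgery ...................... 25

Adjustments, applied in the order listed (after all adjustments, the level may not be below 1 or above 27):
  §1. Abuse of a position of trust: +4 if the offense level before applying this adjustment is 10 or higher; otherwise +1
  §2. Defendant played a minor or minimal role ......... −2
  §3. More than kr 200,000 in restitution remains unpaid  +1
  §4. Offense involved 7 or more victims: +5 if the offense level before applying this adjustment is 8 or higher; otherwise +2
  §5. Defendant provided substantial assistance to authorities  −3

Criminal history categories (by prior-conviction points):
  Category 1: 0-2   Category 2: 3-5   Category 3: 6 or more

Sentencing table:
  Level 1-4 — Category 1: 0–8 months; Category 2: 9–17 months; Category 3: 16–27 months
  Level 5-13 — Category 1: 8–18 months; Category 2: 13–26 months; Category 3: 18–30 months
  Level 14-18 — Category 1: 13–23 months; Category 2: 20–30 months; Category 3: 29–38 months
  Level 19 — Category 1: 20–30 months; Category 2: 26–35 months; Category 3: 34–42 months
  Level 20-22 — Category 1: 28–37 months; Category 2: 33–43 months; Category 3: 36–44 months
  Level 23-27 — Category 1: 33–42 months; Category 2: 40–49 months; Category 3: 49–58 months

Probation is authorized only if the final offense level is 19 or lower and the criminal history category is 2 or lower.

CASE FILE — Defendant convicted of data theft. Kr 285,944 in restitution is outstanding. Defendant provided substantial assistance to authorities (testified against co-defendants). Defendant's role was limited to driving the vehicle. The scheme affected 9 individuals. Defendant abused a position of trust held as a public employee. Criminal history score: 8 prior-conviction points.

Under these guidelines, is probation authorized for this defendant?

No

Base offense level for data theft: 11.
§1 applies (level before this adjustment is 11 ≥ 10, so +4): 11 + 4 = 15.
§2 applies: 15 − 2 = 13.
§3 applies: 13 + 1 = 14.
§4 applies (level before this adjustment is 14 ≥ 8, so +5): 14 + 5 = 19.
§5 applies: 19 − 3 = 16.
Final offense level: 16.
Criminal history: 8 prior points → Category 3 (6+).
Level 16 falls in the 14-18 band.
Grid: Level 14-18 × Category 3 = 29-38 months.
Probation check: level 16 ≤ 19 and category 3 > 2 → not eligible.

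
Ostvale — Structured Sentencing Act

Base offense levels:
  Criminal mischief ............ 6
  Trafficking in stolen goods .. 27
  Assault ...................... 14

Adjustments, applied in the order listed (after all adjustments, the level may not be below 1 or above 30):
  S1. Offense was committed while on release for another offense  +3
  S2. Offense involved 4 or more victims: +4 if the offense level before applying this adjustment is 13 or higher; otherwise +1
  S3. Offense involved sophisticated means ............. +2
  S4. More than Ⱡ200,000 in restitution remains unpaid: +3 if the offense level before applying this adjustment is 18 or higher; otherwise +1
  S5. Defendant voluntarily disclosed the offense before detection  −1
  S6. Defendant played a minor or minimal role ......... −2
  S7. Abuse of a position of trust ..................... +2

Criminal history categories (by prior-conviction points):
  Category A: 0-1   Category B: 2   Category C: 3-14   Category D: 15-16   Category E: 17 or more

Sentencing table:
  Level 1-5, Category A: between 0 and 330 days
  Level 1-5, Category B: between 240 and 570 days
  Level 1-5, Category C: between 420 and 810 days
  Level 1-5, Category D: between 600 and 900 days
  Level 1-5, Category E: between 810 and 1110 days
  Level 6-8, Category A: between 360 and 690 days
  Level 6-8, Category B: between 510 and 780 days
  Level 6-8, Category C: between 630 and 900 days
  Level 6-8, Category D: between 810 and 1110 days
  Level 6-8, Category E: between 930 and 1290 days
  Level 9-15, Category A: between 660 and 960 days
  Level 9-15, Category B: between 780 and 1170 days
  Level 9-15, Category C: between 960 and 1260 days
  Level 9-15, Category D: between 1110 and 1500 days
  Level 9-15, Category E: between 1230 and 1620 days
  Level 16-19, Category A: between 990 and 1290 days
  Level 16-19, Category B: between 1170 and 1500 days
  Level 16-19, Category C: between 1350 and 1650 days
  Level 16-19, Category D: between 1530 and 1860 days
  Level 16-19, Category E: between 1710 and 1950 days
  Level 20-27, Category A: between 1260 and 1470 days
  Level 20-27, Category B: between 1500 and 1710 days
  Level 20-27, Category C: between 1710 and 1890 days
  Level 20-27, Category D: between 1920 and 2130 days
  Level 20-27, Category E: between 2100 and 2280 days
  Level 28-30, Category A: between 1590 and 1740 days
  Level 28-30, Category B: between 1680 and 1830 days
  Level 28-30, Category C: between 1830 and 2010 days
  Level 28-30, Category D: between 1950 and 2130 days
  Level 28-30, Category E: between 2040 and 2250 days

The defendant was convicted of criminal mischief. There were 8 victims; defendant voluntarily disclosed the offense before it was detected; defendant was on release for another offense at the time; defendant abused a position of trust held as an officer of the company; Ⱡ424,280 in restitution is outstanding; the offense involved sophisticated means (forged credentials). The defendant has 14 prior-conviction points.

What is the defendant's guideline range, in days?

Base offense level for criminal mischief: 6.
S1 applies: 6 + 3 = 9.
S2 applies (level before this adjustment is 9 < 13, so +1): 9 + 1 = 10.
S3 applies: 10 + 2 = 12.
S4 applies (level before this adjustment is 12 < 18, so +1): 12 + 1 = 13.
S5 applies: 13 − 1 = 12.
S6 does not apply.
S7 applies: 12 + 2 = 14.
Final offense level: 14.
Criminal history: 14 prior points → Category C (3-14).
Level 14 falls in the 9-15 band.
Grid: Level 9-15 × Category C = 960-1260 days.

960-1260 days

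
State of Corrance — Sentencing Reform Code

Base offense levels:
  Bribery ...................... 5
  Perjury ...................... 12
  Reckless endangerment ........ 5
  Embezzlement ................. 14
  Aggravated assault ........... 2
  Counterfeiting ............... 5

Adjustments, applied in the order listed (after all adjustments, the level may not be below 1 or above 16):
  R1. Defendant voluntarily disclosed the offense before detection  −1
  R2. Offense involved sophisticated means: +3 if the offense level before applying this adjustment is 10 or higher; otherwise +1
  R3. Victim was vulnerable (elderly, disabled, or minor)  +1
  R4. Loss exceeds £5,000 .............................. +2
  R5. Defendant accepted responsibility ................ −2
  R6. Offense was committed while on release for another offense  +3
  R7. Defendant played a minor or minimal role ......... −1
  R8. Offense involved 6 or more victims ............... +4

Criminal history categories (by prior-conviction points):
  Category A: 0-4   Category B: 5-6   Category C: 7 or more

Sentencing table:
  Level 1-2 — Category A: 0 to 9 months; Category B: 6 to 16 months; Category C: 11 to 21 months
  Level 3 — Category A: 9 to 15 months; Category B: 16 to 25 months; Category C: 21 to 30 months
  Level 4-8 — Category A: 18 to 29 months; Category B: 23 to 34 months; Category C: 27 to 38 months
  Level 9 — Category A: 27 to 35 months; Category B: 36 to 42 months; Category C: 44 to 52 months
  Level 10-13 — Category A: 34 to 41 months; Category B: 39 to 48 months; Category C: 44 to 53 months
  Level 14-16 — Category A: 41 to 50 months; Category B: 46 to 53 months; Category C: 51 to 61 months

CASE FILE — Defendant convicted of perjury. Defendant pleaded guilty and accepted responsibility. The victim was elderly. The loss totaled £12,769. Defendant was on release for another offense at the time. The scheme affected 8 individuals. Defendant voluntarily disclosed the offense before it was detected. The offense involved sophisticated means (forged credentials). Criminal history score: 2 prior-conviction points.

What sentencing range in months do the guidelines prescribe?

41-50 months

Base offense level for perjury: 12.
R1 applies: 12 − 1 = 11.
R2 applies (level before this adjustment is 11 ≥ 10, so +3): 11 + 3 = 14.
R3 applies: 14 + 1 = 15.
R4 applies: 15 + 2 = 17.
R5 applies: 17 − 2 = 15.
R6 applies: 15 + 3 = 18.
R8 applies: 18 + 4 = 22.
Level 22 exceeds the maximum of 16; capped at 16.
Final offense level: 16.
Criminal history: 2 prior points → Category A (0-4).
Level 16 falls in the 14-16 band.
Grid: Level 14-16 × Category A = 41-50 months.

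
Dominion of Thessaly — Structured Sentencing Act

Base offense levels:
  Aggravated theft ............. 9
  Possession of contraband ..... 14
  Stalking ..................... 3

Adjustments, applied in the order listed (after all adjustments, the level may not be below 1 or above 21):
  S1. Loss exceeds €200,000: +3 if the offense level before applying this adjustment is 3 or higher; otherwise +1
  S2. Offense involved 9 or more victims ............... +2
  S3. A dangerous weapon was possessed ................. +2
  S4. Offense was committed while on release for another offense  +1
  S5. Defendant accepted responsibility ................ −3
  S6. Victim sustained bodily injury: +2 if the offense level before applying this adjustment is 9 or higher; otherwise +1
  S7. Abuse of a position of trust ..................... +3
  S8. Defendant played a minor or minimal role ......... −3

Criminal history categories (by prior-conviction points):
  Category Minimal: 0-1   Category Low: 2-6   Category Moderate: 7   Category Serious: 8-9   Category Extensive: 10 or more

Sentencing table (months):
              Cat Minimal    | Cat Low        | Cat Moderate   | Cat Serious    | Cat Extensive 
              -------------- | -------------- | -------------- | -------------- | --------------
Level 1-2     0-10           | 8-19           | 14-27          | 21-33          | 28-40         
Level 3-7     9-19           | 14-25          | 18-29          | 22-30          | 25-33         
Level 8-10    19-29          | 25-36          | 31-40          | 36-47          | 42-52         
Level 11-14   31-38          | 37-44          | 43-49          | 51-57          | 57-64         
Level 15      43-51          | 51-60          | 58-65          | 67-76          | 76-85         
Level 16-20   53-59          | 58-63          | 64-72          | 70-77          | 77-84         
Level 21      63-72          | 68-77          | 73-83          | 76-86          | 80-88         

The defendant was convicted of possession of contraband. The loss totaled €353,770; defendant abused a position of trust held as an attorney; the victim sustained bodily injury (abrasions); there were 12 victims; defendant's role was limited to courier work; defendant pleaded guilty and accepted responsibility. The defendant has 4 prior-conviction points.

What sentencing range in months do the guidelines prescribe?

58-63 months

Base offense level for possession of contraband: 14.
S1 applies (level before this adjustment is 14 ≥ 3, so +3): 14 + 3 = 17.
S2 applies: 17 + 2 = 19.
S3 does not apply.
S4 does not apply.
S5 applies: 19 − 3 = 16.
S6 applies (level before this adjustment is 16 ≥ 9, so +2): 16 + 2 = 18.
S7 applies: 18 + 3 = 21.
S8 applies: 21 − 3 = 18.
Final offense level: 18.
Criminal history: 4 prior points → Category Low (2-6).
Level 18 falls in the 16-20 band.
Grid: Level 16-20 × Category Low = 58-63 months.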